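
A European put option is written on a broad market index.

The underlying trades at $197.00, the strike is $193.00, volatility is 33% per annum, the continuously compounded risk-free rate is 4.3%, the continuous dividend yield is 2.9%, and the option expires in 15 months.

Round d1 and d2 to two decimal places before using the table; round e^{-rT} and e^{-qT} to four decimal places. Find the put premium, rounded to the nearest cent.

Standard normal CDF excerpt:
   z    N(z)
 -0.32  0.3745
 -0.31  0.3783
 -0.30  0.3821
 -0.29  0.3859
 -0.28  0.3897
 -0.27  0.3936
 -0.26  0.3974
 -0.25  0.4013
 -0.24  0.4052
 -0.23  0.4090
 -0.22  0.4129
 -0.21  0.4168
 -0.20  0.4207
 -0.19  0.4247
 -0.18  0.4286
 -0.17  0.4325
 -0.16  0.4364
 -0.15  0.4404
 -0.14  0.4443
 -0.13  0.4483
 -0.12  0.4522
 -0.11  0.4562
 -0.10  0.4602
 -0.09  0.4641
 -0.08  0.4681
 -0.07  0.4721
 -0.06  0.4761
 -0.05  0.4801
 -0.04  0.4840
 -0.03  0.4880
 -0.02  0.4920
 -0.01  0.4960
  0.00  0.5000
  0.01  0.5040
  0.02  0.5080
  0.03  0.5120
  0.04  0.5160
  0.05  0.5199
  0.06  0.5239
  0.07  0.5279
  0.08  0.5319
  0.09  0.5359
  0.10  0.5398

$23.97

σ√T = 0.33·√1.25 = 0.3690
d₁ = [ln(197/193) + (0.043 − 0.029 + 0.33²/2)·1.25] / 0.3690 = [0.0205 + 0.0856] / 0.3690 = 0.2875 ⇒ 0.29
d₂ = d₁ − σ√T = 0.2875 − 0.3690 = -0.0814 ⇒ -0.08
e^(−qT) = e^(−0.029·1.25) = 0.9644;  e^(−rT) = e^(−0.043·1.25) = 0.9477
N(−d₂) = N(0.08) = 0.5319;  N(−d₁) = N(-0.29) = 0.3859
P = 193·0.9477·0.5319 − 197·0.9644·0.3859 = 97.2878 − 73.3159 = 23.9718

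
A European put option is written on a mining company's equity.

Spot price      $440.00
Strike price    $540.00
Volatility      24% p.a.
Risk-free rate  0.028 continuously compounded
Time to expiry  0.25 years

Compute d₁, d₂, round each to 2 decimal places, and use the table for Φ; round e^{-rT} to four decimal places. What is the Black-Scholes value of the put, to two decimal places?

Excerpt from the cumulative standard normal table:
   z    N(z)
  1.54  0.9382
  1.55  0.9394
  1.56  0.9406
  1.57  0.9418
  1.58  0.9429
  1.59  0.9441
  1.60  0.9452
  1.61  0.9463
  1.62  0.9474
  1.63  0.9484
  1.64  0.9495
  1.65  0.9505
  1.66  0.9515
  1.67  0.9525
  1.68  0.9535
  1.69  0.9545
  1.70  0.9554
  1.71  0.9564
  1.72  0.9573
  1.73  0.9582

σ√T = 0.24·√0.25 = 0.1200
d₁ = [ln(440/540) + (0.028 + 0.24²/2)·0.25] / 0.1200 = [-0.2048 + 0.0142] / 0.1200 = -1.5883 which rounds to -1.59
d₂ = d₁ − σ√T = -1.5883 − 0.1200 = -1.7083 which rounds to -1.71
e^(−rT) = e^(−0.028·0.25) = 0.9930
P = 540·0.9930·N(1.71) − 440·N(1.59) = 540·0.9930·0.9564 − 440·0.9441 = 512.8408 − 415.4040 = 97.4368

$97.44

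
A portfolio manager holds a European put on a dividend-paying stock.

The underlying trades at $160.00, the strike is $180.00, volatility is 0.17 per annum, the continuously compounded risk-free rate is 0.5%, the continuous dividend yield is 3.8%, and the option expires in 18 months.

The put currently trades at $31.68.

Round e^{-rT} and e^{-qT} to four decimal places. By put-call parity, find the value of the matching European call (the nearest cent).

e^(−qT) = e^(−0.038·1.5) = 0.9446;  e^(−rT) = e^(−0.005·1.5) = 0.9925
Put-call parity: C − P = S·e^(−qT) − K·e^(−rT) = 160·0.9446 − 180·0.9925 = 151.1360 − 178.6500 = -27.5140
C = P + (C − P) = 31.68 + (-27.5140) = 4.1660

$4.17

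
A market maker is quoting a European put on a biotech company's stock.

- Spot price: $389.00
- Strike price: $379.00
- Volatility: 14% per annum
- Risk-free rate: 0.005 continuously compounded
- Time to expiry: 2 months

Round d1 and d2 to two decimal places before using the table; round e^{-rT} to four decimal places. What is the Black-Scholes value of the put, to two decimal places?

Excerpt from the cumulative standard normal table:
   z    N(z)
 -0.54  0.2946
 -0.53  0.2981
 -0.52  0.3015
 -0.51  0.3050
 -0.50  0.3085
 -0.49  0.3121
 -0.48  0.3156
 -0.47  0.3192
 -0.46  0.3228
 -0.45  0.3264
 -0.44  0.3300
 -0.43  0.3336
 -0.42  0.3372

σ√T = 0.14 × 0.4082 = 0.0572
d₁ = [ln(389/379) + (0.005 + 0.14²/2)·0.1667] / 0.0572 = [0.0260 + 0.0025] / 0.0572 = 0.4988 ≈ 0.50
d₂ = d₁ − σ√T = 0.4988 − 0.0572 = 0.4417 ≈ 0.44
exp(−rT) = exp(−0.005·0.1667) = 0.9992
N(−d₂) = N(-0.44) = 0.3300;  N(−d₁) = N(-0.50) = 0.3085
P = 379·0.9992·0.3300 − 389·0.3085 = 124.9699 − 120.0065 = 4.9634

$4.96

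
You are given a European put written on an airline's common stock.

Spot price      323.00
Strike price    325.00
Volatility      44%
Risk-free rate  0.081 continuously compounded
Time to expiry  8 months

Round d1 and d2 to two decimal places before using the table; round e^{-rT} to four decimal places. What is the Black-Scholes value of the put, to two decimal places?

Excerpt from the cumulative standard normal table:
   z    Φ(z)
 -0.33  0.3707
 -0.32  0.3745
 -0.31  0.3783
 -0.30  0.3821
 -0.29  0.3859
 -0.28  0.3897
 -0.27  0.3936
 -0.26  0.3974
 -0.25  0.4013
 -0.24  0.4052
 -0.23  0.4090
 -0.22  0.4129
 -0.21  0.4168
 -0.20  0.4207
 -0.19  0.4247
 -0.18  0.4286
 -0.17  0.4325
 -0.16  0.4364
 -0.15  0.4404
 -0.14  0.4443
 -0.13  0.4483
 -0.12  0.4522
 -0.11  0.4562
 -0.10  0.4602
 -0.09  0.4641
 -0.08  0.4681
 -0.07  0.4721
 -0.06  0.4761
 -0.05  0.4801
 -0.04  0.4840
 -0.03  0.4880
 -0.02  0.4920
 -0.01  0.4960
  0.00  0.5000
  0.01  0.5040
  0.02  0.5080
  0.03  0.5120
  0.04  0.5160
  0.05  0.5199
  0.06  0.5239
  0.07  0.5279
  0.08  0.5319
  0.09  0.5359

T = 0.6667;  σ√T = 0.3593
d₁ = [ln(323/325) + (0.081 + 0.44²/2)·0.6667] / 0.3593 = [-0.0062 + 0.1185] / 0.3593 = 0.3128 ≈ 0.31
d₂ = d₁ − σ√T = 0.3128 − 0.3593 = -0.0465 ≈ -0.05
exp(−rT) = exp(−0.081·0.6667) = 0.9474
N(−d₂) = N(0.05) = 0.5199;  N(−d₁) = N(-0.31) = 0.3783
P = 325·0.9474·0.5199 − 323·0.3783 = 160.0798 − 122.1909 = 37.8889

37.89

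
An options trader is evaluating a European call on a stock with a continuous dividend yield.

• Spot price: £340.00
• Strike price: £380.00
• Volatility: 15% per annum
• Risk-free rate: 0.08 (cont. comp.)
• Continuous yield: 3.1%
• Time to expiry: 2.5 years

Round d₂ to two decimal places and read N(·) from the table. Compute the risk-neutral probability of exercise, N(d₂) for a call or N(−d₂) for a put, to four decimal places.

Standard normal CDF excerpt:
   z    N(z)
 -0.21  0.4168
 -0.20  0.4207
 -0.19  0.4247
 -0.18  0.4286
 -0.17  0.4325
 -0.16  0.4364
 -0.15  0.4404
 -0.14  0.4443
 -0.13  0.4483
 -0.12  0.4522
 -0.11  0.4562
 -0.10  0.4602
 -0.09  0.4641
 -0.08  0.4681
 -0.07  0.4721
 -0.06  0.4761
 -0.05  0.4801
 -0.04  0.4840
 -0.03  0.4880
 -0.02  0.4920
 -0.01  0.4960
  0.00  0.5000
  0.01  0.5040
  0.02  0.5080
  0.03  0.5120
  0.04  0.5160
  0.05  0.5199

T = 2.5;  σ√T = 0.2372
d₁ = [ln(340/380) + (0.08 − 0.031 + ½·0.15²)·2.5] / (σ√T) = (-0.1112 + 0.1506) / 0.2372 = 0.1661 which rounds to 0.17
d₂ = 0.1661 − 0.2372 = -0.0710 which rounds to -0.07
Risk-neutral Pr[S_T > K] = N(d₂) = N(-0.07) = 0.4721

0.4721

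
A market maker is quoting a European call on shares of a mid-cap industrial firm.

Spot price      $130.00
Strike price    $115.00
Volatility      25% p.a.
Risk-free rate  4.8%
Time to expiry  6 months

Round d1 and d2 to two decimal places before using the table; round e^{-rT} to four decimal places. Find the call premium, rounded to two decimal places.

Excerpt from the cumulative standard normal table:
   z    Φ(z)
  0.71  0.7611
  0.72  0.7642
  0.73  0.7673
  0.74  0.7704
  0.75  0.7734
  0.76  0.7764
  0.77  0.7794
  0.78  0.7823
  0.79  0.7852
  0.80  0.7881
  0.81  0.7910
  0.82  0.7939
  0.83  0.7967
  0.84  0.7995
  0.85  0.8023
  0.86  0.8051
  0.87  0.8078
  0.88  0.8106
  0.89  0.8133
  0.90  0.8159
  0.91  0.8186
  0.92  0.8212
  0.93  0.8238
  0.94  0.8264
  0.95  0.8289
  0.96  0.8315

σ√T = 0.25 × 0.7071 = 0.1768
d₁ = [ln(130/115) + (0.048 + 0.25²/2)·0.5] / 0.1768 = [0.1226 + 0.0396] / 0.1768 = 0.9177 ⇒ 0.92
d₂ = d₁ − σ√T = 0.9177 − 0.1768 = 0.7409 ⇒ 0.74
e^(−rT) = e^(−0.048·0.5) = 0.9763
N(d₁) = N(0.92) = 0.8212;  N(d₂) = N(0.74) = 0.7704
C = 130·0.8212 − 115·0.9763·0.7704 = 106.7560 − 86.4963 = 20.2597

$20.26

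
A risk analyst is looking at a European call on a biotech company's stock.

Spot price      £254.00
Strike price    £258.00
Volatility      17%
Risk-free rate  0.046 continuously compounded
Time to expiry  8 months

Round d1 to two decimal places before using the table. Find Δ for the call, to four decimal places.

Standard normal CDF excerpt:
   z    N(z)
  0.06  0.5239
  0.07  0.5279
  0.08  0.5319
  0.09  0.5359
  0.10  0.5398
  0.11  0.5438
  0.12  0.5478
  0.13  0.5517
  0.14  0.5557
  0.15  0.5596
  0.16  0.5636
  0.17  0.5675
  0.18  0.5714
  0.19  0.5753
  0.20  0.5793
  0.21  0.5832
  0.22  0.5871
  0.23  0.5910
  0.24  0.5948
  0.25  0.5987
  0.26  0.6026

σ√T = 0.17·√0.6667 = 0.1388
d₁ = [ln(254/258) + (0.046 + 0.17²/2)·0.6667] / 0.1388 = [-0.0156 + 0.0403] / 0.1388 = 0.1778 ≈ 0.18
N(d₁) = N(0.18) = 0.5714
Δ_call = N(d₁) = 0.5714

0.5714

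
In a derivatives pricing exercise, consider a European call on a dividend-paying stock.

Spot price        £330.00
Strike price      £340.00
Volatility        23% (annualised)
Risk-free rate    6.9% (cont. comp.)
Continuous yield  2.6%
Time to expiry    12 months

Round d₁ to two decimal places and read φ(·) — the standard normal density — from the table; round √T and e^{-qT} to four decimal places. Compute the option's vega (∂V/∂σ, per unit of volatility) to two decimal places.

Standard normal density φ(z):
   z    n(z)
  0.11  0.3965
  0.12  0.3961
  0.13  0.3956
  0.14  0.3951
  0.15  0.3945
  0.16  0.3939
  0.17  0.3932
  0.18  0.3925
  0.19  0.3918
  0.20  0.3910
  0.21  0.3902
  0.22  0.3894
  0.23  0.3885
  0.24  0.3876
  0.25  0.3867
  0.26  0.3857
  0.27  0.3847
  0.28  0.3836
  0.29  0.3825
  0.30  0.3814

T = 1;  σ√T = 0.2300
d₁ = [ln(330/340) + (0.069 − 0.026 + ½·0.23²)·1] / (σ√T) = (-0.0299 + 0.0695) / 0.2300 = 0.1722 → 0.17
√T = √1 = 1.0000
φ(d₁) = φ(0.17) = 0.3932
exp(−qT) = exp(−0.026·1) = 0.9743
vega = S·exp(−qT)·φ(d₁)·√T = 330·0.9743·0.3932·1.0000 = 126.4213

126.42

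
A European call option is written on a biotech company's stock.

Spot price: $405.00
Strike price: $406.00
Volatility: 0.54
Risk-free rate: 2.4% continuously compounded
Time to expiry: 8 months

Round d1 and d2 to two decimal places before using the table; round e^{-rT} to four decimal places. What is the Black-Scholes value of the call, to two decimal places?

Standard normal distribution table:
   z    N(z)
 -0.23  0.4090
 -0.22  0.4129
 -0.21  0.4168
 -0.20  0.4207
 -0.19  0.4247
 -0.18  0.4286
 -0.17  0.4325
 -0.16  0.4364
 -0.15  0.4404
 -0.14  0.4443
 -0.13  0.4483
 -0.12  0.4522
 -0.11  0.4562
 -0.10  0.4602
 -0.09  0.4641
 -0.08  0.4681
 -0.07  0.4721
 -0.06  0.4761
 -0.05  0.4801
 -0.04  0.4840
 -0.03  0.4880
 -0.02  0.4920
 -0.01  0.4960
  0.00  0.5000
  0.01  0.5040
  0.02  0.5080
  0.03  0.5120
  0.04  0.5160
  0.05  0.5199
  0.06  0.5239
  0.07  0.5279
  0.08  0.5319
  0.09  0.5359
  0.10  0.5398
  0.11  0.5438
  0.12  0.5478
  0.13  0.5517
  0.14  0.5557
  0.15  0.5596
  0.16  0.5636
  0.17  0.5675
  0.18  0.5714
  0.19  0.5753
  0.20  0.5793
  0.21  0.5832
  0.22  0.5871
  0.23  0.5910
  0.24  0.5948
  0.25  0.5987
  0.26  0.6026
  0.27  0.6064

$72.79

σ√T = 0.54 × 0.8165 = 0.4409
ln(S/K) + (r + σ²/2)T = ln(405/406) + (0.024 + 0.54²/2)·0.6667 = -0.0025 + 0.1132 = 0.1107
d₁ = 0.1107 / 0.4409 = 0.2511 which rounds to 0.25
d₂ = d₁ − σ√T = 0.2511 − 0.4409 = -0.1898 which rounds to -0.19
e^(−rT) = e^(−0.024·0.6667) = 0.9841
N(d₁) = N(0.25) = 0.5987;  N(d₂) = N(-0.19) = 0.4247
C = 405·0.5987 − 406·0.9841·0.4247 = 242.4735 − 169.6866 = 72.7869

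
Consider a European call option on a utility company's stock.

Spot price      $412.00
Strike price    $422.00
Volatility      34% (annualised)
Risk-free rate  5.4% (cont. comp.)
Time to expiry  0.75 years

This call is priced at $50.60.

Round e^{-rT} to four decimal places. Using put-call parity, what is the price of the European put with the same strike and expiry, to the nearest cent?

$43.85

e^(−rT) = e^(−0.054·0.75) = 0.9603
Put-call parity: C − P = S − K·e^(−rT) = 412 − 422·0.9603 = 412 − 405.2466 = 6.7534
P = C − (C − P) = 50.60 − (6.7534) = 43.8466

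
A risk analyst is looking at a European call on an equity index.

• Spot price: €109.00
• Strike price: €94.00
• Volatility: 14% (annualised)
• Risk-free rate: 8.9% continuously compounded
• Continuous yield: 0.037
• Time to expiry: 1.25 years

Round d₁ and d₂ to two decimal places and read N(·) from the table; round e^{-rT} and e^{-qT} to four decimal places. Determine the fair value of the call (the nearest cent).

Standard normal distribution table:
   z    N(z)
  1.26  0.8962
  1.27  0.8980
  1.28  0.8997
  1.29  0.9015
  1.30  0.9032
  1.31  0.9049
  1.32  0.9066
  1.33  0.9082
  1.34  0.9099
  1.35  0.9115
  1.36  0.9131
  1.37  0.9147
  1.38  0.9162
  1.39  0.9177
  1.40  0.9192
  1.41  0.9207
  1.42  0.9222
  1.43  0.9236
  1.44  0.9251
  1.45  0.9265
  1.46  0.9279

€20.61

σ√T = 0.14 × 1.1180 = 0.1565
d₁ = [ln(109/94) + (0.089 − 0.037 + 0.14²/2)·1.25] / 0.1565 = [0.1481 + 0.0772] / 0.1565 = 1.4394 which rounds to 1.44
d₂ = d₁ − σ√T = 1.4394 − 0.1565 = 1.2829 which rounds to 1.28
e^(−qT) = e^(−0.037·1.25) = 0.9548;  e^(−rT) = e^(−0.089·1.25) = 0.8947
N(d₁) = N(1.44) = 0.9251;  N(d₂) = N(1.28) = 0.8997
C = 109·0.9548·0.9251 − 94·0.8947·0.8997 = 96.2781 − 75.6664 = 20.6117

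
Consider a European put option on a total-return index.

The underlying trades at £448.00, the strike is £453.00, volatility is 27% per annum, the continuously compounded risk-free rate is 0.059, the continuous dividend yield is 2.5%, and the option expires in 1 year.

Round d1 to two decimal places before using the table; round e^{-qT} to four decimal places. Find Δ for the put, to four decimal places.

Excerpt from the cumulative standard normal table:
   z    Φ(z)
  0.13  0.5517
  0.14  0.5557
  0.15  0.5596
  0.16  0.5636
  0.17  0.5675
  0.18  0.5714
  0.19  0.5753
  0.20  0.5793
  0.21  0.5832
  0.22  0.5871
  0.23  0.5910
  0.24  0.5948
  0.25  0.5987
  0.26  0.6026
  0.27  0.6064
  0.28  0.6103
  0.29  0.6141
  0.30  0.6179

-0.4027

T = 1;  σ√T = 0.2700
d₁ = [ln(448/453) + (0.059 − 0.025 + ½·0.27²)·1] / (σ√T) = (-0.0111 + 0.0704) / 0.2700 = 0.2198 ≈ 0.22
N(d₁) = N(0.22) = 0.5871
Δ_put = e^(−qT)·(N(d₁) − 1) = 0.9753·(0.5871 − 1) = -0.4027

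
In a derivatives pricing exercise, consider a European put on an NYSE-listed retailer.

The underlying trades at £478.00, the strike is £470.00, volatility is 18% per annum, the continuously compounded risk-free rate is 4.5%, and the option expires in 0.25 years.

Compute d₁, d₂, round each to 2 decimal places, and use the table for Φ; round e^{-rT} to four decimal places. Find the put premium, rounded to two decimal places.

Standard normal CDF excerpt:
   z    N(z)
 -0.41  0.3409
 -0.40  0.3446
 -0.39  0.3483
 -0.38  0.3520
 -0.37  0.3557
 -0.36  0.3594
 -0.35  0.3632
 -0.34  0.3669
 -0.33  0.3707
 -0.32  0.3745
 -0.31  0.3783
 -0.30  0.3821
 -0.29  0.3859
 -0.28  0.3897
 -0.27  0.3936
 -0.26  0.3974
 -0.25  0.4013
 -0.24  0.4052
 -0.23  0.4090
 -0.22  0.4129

σ√T = 0.18·√0.25 = 0.0900
d₁ = [ln(478/470) + (0.045 + 0.18²/2)·0.25] / 0.0900 = [0.0169 + 0.0153] / 0.0900 = 0.3575 ≈ 0.36
d₂ = d₁ − σ√T = 0.3575 − 0.0900 = 0.2675 ≈ 0.27
exp(−rT) = exp(−0.045·0.25) = 0.9888
N(−d₂) = N(-0.27) = 0.3936;  N(−d₁) = N(-0.36) = 0.3594
P = 470·0.9888·0.3936 − 478·0.3594 = 182.9201 − 171.7932 = 11.1269

£11.13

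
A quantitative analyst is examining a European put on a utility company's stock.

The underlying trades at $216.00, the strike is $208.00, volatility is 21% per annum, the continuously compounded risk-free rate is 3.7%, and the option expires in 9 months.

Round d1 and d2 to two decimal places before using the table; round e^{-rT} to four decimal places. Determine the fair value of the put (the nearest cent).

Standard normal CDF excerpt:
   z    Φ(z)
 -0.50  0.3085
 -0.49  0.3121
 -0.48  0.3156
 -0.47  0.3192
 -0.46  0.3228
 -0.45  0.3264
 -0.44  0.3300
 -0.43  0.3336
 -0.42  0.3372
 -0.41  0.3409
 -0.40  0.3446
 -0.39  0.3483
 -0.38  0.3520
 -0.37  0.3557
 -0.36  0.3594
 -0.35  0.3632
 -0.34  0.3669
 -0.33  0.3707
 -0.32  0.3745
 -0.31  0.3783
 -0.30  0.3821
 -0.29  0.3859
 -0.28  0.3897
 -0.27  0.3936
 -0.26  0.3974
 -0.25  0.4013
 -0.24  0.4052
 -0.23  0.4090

T = 0.75;  σ√T = 0.1819
d₁ = [ln(216/208) + (0.037 + ½·0.21²)·0.75] / (σ√T) = (0.0377 + 0.0443) / 0.1819 = 0.4510 ⇒ 0.45
d₂ = 0.4510 − 0.1819 = 0.2692 ⇒ 0.27
exp(−rT) = exp(−0.037·0.75) = 0.9726
P = 208·0.9726·N(-0.27) − 216·N(-0.45) = 208·0.9726·0.3936 − 216·0.3264 = 79.6256 − 70.5024 = 9.1232

$9.12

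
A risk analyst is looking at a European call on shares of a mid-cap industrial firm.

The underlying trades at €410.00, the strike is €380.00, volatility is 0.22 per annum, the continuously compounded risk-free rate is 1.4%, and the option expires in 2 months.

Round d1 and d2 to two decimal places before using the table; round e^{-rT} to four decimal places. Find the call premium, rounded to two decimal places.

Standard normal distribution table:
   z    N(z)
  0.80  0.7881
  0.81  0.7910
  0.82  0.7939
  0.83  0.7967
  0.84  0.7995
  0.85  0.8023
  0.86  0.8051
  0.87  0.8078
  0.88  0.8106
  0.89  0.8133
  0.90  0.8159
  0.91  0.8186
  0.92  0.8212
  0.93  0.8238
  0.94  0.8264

€34.64

T = 0.1667;  σ√T = 0.0898
d₁ = [ln(410/380) + (0.014 + 0.22²/2)·0.1667] / 0.0898 = [0.0760 + 0.0064] / 0.0898 = 0.9169 ⇒ 0.92
d₂ = d₁ − σ√T = 0.9169 − 0.0898 = 0.8271 ⇒ 0.83
exp(−rT) = exp(−0.014·0.1667) = 0.9977
C = 410·N(0.92) − 380·0.9977·N(0.83) = 410·0.8212 − 380·0.9977·0.7967 = 336.6920 − 302.0497 = 34.6423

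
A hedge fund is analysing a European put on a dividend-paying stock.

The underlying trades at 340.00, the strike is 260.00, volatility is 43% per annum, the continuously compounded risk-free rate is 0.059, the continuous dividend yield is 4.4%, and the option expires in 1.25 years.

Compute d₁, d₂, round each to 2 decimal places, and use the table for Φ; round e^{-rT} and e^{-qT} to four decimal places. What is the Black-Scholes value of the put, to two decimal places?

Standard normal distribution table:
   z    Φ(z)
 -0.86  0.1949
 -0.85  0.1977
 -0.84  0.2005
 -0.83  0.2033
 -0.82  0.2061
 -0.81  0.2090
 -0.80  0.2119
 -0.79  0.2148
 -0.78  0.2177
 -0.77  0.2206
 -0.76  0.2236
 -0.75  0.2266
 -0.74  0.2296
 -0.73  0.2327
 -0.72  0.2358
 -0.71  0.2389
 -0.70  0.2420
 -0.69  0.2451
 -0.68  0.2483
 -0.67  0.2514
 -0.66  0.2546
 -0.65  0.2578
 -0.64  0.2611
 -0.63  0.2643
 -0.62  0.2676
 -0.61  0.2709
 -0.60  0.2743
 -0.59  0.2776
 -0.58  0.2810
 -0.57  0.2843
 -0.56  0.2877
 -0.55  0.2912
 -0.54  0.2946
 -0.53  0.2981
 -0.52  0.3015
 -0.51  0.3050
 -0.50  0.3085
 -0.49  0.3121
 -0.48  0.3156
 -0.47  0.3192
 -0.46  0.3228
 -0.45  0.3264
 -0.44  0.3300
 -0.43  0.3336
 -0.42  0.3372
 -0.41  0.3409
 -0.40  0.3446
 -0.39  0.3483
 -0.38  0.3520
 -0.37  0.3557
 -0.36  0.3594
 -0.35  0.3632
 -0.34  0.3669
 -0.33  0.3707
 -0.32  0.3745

22.28

σ√T = 0.43 × 1.1180 = 0.4808
d₁ = [ln(340/260) + (0.059 − 0.044 + 0.43²/2)·1.25] / 0.4808 = [0.2683 + 0.1343] / 0.4808 = 0.8374 ≈ 0.84
d₂ = d₁ − σ√T = 0.8374 − 0.4808 = 0.3566 ≈ 0.36
exp(−qT) = exp(−0.044·1.25) = 0.9465;  exp(−rT) = exp(−0.059·1.25) = 0.9289
N(−d₂) = N(-0.36) = 0.3594;  N(−d₁) = N(-0.84) = 0.2005
P = 260·0.9289·0.3594 − 340·0.9465·0.2005 = 86.8001 − 64.5229 = 22.2772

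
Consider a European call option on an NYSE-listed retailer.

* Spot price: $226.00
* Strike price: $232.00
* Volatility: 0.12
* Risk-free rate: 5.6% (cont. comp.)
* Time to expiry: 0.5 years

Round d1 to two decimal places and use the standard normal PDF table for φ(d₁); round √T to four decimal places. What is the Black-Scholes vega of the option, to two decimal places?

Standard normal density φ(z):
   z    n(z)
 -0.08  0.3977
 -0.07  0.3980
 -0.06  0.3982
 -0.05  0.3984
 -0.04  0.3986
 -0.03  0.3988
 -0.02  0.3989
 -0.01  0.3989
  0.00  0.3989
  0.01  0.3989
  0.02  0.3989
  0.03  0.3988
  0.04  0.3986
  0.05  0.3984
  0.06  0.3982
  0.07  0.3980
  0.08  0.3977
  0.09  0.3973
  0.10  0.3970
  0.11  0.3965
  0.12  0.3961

63.63

σ√T = 0.12·√0.5 = 0.0849
d₁ = [ln(226/232) + (0.056 + ½·0.12²)·0.5] / (σ√T) = (-0.0262 + 0.0316) / 0.0849 = 0.0636 → 0.06
√T = √0.5 = 0.7071
φ(d₁) = φ(0.06) = 0.3982
vega = S·φ(d₁)·√T = 226·0.3982·0.7071 = 63.6342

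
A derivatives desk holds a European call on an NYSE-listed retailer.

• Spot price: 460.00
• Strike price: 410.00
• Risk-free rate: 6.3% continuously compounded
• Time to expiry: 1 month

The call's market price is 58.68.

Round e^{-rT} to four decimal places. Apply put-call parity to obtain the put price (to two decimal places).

e^(−rT) = e^(−0.063·0.08333) = 0.9948
Put-call parity: C − P = S − K·e^(−rT) = 460 − 410·0.9948 = 460 − 407.8680 = 52.1320
P = C − (C − P) = 58.68 − (52.1320) = 6.5480

6.55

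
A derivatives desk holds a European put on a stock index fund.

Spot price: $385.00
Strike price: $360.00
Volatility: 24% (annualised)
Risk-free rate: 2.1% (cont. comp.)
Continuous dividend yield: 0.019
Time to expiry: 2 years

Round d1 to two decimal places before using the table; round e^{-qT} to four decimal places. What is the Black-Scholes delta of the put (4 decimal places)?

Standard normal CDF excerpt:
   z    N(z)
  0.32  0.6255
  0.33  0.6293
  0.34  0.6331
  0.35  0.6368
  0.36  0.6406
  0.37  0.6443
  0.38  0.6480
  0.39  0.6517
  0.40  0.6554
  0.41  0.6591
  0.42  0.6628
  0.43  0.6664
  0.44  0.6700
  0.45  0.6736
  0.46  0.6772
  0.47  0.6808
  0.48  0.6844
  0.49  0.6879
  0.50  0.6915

σ√T = 0.24 × 1.4142 = 0.3394
d₁ = [ln(385/360) + (0.021 − 0.019 + 0.24²/2)·2] / 0.3394 = [0.0671 + 0.0616] / 0.3394 = 0.3793 ≈ 0.38
N(d₁) = N(0.38) = 0.6480
Δ_put = exp(−qT)·(N(d₁) − 1) = 0.9627·(0.6480 − 1) = -0.3389

-0.3389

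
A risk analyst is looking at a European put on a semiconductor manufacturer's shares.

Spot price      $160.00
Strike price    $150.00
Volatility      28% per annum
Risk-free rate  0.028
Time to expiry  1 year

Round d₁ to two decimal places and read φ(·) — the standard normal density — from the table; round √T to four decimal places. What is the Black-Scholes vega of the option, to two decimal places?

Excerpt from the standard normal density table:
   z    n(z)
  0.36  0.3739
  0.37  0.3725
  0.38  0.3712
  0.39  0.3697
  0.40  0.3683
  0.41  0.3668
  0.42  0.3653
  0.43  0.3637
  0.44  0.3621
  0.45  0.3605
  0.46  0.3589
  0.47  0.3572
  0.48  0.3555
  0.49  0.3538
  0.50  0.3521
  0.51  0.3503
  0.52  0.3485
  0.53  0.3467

σ√T = 0.28 × 1.0000 = 0.2800
d₁ = [ln(160/150) + (0.028 + 0.28²/2)·1] / 0.2800 = [0.0645 + 0.0672] / 0.2800 = 0.4705 ≈ 0.47
√T = √1 = 1.0000
φ(d₁) = φ(0.47) = 0.3572
vega = S·φ(d₁)·√T = 160·0.3572·1.0000 = 57.1520
(Call and put vega coincide under Black-Scholes.)

57.15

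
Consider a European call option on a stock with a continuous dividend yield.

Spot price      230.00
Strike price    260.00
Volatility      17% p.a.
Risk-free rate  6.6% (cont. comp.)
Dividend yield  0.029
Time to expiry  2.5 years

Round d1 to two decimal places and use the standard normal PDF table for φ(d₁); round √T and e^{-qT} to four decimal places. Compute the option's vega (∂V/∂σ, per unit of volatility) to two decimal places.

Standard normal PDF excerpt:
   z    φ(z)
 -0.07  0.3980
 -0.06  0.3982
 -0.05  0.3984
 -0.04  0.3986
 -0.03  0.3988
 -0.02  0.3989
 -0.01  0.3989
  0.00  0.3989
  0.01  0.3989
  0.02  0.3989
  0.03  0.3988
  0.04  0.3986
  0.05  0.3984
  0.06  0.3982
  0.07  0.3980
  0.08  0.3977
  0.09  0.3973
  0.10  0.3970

134.92

σ√T = 0.17·√2.5 = 0.2688
d₁ = [ln(230/260) + (0.066 − 0.029 + ½·0.17²)·2.5] / (σ√T) = (-0.1226 + 0.1286) / 0.2688 = 0.0224 ≈ 0.02
√T = √2.5 = 1.5811
φ(d₁) = φ(0.02) = 0.3989
e^(−qT) = e^(−0.029·2.5) = 0.9301
vega = S·e^(−qT)·φ(d₁)·√T = 230·0.9301·0.3989·1.5811 = 134.9214
(Call and put vega coincide under Black-Scholes.)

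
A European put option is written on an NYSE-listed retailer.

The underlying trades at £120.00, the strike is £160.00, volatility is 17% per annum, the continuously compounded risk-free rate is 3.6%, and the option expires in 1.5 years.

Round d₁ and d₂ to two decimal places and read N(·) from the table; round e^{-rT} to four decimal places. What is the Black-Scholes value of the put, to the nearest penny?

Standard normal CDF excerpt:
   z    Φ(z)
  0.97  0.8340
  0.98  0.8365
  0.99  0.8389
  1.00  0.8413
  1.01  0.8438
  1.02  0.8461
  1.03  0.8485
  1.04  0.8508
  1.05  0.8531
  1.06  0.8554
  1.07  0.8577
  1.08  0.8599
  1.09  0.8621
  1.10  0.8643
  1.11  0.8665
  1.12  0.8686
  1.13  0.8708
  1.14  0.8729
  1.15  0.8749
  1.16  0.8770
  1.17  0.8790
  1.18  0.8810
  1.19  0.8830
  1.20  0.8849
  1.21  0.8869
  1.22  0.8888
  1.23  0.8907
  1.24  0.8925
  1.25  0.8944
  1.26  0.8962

T = 1.5;  σ√T = 0.2082
d₁ = [ln(120/160) + (0.036 + 0.17²/2)·1.5] / 0.2082 = [-0.2877 + 0.0757] / 0.2082 = -1.0183 ≈ -1.02
d₂ = d₁ − σ√T = -1.0183 − 0.2082 = -1.2265 ≈ -1.23
exp(−rT) = exp(−0.036·1.5) = 0.9474
P = 160·0.9474·N(1.23) − 120·N(1.02) = 160·0.9474·0.8907 − 120·0.8461 = 135.0159 − 101.5320 = 33.4839

£33.48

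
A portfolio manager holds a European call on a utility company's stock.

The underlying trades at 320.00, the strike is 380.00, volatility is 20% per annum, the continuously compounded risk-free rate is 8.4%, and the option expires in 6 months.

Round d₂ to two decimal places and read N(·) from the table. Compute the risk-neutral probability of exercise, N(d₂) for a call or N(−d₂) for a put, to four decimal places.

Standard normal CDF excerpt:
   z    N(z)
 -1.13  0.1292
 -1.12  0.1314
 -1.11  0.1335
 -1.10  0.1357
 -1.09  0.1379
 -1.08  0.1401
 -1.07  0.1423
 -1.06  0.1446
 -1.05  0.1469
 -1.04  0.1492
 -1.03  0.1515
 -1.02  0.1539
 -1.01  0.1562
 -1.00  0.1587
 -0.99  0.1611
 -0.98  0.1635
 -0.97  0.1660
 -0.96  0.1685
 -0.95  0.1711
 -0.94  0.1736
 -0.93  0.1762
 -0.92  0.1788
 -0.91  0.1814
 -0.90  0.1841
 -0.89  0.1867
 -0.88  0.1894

0.1611

σ√T = 0.2·√0.5 = 0.1414
d₁ = [ln(320/380) + (0.084 + 0.2²/2)·0.5] / 0.1414 = [-0.1719 + 0.0520] / 0.1414 = -0.8475 ≈ -0.85
d₂ = d₁ − σ√T = -0.8475 − 0.1414 = -0.9889 ≈ -0.99
Risk-neutral Pr[S_T > K] = N(d₂) = N(-0.99) = 0.1611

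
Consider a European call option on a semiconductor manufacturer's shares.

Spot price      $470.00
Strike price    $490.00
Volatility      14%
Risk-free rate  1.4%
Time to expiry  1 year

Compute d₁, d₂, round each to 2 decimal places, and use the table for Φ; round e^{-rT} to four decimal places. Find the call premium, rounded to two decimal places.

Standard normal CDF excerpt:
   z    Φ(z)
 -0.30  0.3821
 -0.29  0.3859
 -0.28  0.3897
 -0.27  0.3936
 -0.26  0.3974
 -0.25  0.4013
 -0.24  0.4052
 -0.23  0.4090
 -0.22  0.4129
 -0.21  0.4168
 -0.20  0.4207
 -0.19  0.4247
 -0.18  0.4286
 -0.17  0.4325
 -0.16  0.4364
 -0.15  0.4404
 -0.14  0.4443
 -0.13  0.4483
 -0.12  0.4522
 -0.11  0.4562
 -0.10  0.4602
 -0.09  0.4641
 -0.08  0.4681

σ√T = 0.14 × 1.0000 = 0.1400
ln(S/K) + (r + σ²/2)T = ln(470/490) + (0.014 + 0.14²/2)·1 = -0.0417 + 0.0238 = -0.0179
d₁ = -0.0179 / 0.1400 = -0.1277 ≈ -0.13
d₂ = d₁ − σ√T = -0.1277 − 0.1400 = -0.2677 ≈ -0.27
exp(−rT) = exp(−0.014·1) = 0.9861
N(d₁) = N(-0.13) = 0.4483;  N(d₂) = N(-0.27) = 0.3936
C = 470·0.4483 − 490·0.9861·0.3936 = 210.7010 − 190.1832 = 20.5178

$20.52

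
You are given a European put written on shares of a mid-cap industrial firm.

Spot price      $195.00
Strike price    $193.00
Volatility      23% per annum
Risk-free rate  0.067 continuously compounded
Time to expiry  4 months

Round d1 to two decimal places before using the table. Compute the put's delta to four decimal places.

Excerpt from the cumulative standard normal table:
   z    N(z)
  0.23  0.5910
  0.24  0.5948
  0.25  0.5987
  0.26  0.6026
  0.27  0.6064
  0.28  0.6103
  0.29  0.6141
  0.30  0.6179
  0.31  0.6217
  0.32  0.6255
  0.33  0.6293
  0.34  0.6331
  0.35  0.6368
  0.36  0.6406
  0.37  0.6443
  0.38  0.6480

-0.3783

T = 0.3333;  σ√T = 0.1328
d₁ = [ln(195/193) + (0.067 + ½·0.23²)·0.3333] / (σ√T) = (0.0103 + 0.0312) / 0.1328 = 0.3122 which rounds to 0.31
N(d₁) = N(0.31) = 0.6217
Δ_put = N(d₁) − 1 = 0.6217 − 1 = -0.3783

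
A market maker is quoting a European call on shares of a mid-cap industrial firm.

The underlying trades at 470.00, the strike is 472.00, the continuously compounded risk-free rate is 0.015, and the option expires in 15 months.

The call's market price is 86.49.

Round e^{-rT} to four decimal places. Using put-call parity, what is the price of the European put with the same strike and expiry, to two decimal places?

e^(−rT) = e^(−0.015·1.25) = 0.9814
Put-call parity: C − P = S − K·e^(−rT) = 470 − 472·0.9814 = 470 − 463.2208 = 6.7792
P = C − (C − P) = 86.49 − (6.7792) = 79.7108

79.71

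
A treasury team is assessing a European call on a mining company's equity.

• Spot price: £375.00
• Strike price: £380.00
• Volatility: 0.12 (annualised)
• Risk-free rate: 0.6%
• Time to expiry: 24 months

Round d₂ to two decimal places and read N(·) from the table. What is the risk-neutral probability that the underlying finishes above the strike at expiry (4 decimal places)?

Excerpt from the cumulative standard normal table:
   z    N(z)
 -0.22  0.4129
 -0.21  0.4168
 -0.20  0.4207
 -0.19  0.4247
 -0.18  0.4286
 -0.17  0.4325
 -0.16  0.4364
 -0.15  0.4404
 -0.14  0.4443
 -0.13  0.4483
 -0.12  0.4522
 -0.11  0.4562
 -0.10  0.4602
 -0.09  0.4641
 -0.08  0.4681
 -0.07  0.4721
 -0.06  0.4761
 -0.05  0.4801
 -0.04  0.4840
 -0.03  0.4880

0.4641

σ√T = 0.12·√2 = 0.1697
d₁ = [ln(375/380) + (0.006 + 0.12²/2)·2] / 0.1697 = [-0.0132 + 0.0264] / 0.1697 = 0.0775 → 0.08
d₂ = d₁ − σ√T = 0.0775 − 0.1697 = -0.0922 → -0.09
Risk-neutral Pr[S_T > K] = N(d₂) = N(-0.09) = 0.4641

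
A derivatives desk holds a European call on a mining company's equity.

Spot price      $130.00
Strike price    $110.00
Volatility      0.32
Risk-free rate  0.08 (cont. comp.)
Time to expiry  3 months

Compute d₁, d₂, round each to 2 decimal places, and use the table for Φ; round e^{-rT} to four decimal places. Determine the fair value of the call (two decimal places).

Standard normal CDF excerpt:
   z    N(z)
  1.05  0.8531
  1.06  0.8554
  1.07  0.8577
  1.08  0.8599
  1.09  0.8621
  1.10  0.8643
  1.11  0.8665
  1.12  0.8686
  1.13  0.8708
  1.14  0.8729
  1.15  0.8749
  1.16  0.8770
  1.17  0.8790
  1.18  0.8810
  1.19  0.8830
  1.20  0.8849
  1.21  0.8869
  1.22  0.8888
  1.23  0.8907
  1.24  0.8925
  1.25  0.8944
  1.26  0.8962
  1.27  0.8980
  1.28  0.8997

$23.32

T = 0.25;  σ√T = 0.1600
d₁ = [ln(130/110) + (0.08 + ½·0.32²)·0.25] / (σ√T) = (0.1671 + 0.0328) / 0.1600 = 1.2491 → 1.25
d₂ = 1.2491 − 0.1600 = 1.0891 → 1.09
e^(−rT) = e^(−0.08·0.25) = 0.9802
N(d₁) = N(1.25) = 0.8944;  N(d₂) = N(1.09) = 0.8621
C = 130·0.8944 − 110·0.9802·0.8621 = 116.2720 − 92.9533 = 23.3187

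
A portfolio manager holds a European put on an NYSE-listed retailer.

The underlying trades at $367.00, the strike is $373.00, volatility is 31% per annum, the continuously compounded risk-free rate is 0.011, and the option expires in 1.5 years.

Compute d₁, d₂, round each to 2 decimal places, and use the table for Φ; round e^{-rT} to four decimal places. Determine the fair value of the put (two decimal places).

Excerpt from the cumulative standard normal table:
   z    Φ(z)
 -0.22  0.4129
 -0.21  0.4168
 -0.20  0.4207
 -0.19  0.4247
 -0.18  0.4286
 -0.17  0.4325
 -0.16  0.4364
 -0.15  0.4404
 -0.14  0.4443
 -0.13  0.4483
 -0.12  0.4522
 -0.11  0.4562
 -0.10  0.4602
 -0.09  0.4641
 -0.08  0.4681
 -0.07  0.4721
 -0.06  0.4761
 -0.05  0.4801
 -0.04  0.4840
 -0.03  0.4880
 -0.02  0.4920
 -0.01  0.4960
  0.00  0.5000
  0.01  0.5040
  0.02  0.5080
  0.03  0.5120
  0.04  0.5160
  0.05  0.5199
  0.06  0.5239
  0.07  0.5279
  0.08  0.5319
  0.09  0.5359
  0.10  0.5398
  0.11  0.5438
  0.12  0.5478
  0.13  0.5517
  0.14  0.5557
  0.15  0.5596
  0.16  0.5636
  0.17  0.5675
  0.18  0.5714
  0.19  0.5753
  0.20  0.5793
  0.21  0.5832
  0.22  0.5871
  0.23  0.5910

$55.20

σ√T = 0.31·√1.5 = 0.3797
d₁ = [ln(367/373) + (0.011 + 0.31²/2)·1.5] / 0.3797 = [-0.0162 + 0.0886] / 0.3797 = 0.1906 ⇒ 0.19
d₂ = d₁ − σ√T = 0.1906 − 0.3797 = -0.1891 ⇒ -0.19
exp(−rT) = exp(−0.011·1.5) = 0.9836
P = 373·0.9836·N(0.19) − 367·N(-0.19) = 373·0.9836·0.5753 − 367·0.4247 = 211.0677 − 155.8649 = 55.2028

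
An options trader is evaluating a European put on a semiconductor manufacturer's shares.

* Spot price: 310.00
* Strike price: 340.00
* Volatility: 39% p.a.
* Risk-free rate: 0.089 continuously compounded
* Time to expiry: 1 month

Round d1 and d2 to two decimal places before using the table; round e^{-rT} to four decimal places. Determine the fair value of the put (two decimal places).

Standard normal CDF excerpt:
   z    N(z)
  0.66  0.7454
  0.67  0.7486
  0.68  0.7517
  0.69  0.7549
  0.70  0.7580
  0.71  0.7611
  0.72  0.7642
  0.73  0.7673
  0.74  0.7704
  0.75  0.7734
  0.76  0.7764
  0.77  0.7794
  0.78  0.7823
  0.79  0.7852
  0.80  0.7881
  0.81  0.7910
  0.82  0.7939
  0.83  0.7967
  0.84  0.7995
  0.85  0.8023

31.97

σ√T = 0.39 × 0.2887 = 0.1126
d₁ = [ln(310/340) + (0.089 + ½·0.39²)·0.08333] / (σ√T) = (-0.0924 + 0.0138) / 0.1126 = -0.6983 → -0.70
d₂ = -0.6983 − 0.1126 = -0.8109 → -0.81
e^(−rT) = e^(−0.089·0.08333) = 0.9926
P = 340·0.9926·N(0.81) − 310·N(0.70) = 340·0.9926·0.7910 − 310·0.7580 = 266.9498 − 234.9800 = 31.9698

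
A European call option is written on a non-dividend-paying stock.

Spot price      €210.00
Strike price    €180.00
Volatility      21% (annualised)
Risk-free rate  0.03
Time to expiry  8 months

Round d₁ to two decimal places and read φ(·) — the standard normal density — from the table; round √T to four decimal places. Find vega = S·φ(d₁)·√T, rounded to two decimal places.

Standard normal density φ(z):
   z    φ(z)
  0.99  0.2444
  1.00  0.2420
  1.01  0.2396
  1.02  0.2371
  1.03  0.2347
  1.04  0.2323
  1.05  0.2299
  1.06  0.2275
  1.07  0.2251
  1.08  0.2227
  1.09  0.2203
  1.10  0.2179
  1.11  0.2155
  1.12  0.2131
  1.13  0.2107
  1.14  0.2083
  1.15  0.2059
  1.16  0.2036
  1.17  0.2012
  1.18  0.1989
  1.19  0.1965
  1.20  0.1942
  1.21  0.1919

37.36

σ√T = 0.21 × 0.8165 = 0.1715
ln(S/K) + (r + σ²/2)T = ln(210/180) + (0.03 + 0.21²/2)·0.6667 = 0.1542 + 0.0347 = 0.1889
d₁ = 0.1889 / 0.1715 = 1.1014 ≈ 1.10
√T = √0.6667 = 0.8165
φ(d₁) = φ(1.10) = 0.2179
vega = S·φ(d₁)·√T = 210·0.2179·0.8165 = 37.3622
(The put has the same vega.)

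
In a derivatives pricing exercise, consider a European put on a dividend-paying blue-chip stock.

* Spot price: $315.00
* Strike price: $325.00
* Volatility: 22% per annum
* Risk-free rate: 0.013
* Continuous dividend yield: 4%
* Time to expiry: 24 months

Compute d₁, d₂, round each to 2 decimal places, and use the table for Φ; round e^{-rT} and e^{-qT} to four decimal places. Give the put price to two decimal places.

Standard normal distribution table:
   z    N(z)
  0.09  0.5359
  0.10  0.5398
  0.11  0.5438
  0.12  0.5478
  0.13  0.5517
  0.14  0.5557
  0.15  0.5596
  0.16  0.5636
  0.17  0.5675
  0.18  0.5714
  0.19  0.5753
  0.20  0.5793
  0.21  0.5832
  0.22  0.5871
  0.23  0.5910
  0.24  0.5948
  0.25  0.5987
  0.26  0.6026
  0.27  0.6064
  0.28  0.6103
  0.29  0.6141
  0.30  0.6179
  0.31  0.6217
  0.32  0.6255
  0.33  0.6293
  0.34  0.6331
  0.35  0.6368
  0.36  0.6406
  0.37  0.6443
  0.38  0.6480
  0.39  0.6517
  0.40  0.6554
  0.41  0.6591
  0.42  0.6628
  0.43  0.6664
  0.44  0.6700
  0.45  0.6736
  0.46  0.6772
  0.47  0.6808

T = 2;  σ√T = 0.3111
d₁ = [ln(315/325) + (0.013 − 0.04 + 0.22²/2)·2] / 0.3111 = [-0.0313 − 0.0056] / 0.3111 = -0.1184 ⇒ -0.12
d₂ = d₁ − σ√T = -0.1184 − 0.3111 = -0.4296 ⇒ -0.43
e^(−qT) = e^(−0.04·2) = 0.9231;  e^(−rT) = e^(−0.013·2) = 0.9743
N(−d₂) = N(0.43) = 0.6664;  N(−d₁) = N(0.12) = 0.5478
P = 325·0.9743·0.6664 − 315·0.9231·0.5478 = 211.0139 − 159.2874 = 51.7265

$51.73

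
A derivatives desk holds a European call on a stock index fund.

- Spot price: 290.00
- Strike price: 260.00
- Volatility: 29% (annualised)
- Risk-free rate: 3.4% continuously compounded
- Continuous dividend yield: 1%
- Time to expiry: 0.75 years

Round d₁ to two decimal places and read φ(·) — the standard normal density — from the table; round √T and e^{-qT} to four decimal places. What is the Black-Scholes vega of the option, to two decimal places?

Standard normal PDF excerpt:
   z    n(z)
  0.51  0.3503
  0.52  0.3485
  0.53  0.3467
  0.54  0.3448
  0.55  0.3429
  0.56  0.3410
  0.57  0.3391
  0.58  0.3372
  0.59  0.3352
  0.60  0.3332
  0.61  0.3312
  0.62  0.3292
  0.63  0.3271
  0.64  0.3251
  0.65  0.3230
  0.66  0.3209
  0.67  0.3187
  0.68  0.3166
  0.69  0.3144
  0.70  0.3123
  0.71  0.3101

81.53

T = 0.75;  σ√T = 0.2511
d₁ = [ln(290/260) + (0.034 − 0.01 + 0.29²/2)·0.75] / 0.2511 = [0.1092 + 0.0495] / 0.2511 = 0.6320 ⇒ 0.63
√T = √0.75 = 0.8660
φ(d₁) = φ(0.63) = 0.3271
exp(−qT) = exp(−0.01·0.75) = 0.9925
vega = S·exp(−qT)·φ(d₁)·√T = 290·0.9925·0.3271·0.8660 = 81.5318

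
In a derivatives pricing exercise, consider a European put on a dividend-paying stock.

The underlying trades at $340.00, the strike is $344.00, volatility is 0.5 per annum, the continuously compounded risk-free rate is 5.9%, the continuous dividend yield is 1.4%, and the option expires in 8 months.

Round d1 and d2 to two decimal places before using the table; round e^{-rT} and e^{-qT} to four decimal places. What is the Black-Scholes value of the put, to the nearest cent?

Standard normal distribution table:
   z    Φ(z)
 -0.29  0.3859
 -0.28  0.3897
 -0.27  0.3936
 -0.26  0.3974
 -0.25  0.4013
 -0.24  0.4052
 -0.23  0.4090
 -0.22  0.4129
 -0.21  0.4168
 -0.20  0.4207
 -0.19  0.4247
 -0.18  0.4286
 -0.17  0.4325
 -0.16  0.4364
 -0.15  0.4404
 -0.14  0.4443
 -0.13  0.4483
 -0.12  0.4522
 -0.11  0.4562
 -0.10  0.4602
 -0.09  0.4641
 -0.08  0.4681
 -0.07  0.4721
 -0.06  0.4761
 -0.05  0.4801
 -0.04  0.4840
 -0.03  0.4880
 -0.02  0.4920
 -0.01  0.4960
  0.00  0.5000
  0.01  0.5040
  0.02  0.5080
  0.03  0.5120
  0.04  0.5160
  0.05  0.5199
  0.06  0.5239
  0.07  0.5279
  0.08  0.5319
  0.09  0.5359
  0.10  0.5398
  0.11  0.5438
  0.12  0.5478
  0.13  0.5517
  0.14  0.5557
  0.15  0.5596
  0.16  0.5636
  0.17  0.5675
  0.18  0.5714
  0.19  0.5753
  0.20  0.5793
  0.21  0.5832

$51.22

T = 0.6667;  σ√T = 0.4082
d₁ = [ln(340/344) + (0.059 − 0.014 + 0.5²/2)·0.6667] / 0.4082 = [-0.0117 + 0.1133] / 0.4082 = 0.2490 ⇒ 0.25
d₂ = d₁ − σ√T = 0.2490 − 0.4082 = -0.1593 ⇒ -0.16
e^(−qT) = e^(−0.014·0.6667) = 0.9907;  e^(−rT) = e^(−0.059·0.6667) = 0.9614
N(−d₂) = N(0.16) = 0.5636;  N(−d₁) = N(-0.25) = 0.4013
P = 344·0.9614·0.5636 − 340·0.9907·0.4013 = 186.3947 − 135.1731 = 51.2216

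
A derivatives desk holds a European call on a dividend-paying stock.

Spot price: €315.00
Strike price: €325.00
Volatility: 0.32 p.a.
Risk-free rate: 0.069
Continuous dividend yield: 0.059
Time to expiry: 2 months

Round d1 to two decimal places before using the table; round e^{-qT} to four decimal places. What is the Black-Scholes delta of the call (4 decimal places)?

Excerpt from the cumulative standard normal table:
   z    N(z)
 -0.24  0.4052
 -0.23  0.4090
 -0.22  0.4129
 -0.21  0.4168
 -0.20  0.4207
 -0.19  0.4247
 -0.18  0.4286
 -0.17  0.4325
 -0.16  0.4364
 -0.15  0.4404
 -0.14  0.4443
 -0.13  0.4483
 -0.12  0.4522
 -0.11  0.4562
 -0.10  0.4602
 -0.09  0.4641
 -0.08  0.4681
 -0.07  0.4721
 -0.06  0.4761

0.4321

T = 0.1667;  σ√T = 0.1306
d₁ = [ln(315/325) + (0.069 − 0.059 + ½·0.32²)·0.1667] / (σ√T) = (-0.0313 + 0.0102) / 0.1306 = -0.1611 ≈ -0.16
N(d₁) = N(-0.16) = 0.4364
Δ_call = e^(−qT)·N(d₁) = 0.9902·0.4364 = 0.4321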